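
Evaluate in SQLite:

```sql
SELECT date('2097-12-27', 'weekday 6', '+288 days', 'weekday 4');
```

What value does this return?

`weekday 6` advances to the next Saturday; 2097-12-27 is a Friday, so it moves forward to 2097-12-28.
Applying '+288 days' to 2097-12-28: counting 288 days forward gives 2098-10-12.
`weekday 4` advances to the next Thursday; 2098-10-12 is a Sunday, so it moves forward to 2098-10-16.

2098-10-16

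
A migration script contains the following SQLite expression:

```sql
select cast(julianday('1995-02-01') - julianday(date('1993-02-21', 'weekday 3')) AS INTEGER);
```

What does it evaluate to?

707

`weekday 3` advances to the next Wednesday; 1993-02-21 is a Sunday, so it moves forward to 1993-02-24.
4 days remain in February 1993 after the 24th (28 − 24).
Full months from March 1993 through January 1995 contribute their day counts.
Then 1 day into February 1995.
Total: 4 + 31 + 30 + 31 + 30 + 31 + 31 + 30 + 31 + 30 + 31 + 31 + 28 + 31 + 30 + 31 + 30 + 31 + 31 + 30 + 31 + 30 + 31 + 31 + 1 = 707.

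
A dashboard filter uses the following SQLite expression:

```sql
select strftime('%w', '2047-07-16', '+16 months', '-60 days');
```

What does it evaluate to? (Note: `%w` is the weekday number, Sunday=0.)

4

First apply '+16 months', '-60 days': 2047-07-16 → 2048-09-17.
2048-09-17 is a Thursday; with Sunday=0 that is 4.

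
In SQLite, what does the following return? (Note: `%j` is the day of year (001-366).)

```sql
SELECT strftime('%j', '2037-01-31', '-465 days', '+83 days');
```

015

First apply '-465 days', '+83 days': 2037-01-31 → 2036-01-15.
Day-of-year for 2036-01-15: days since 2036-01-01 inclusive = 15, zero-padded to 015.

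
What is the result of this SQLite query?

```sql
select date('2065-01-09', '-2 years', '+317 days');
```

Adding -2 years to 2065-01-09 gives 2063-01-09.
Applying '+317 days' to 2063-01-09: counting 317 days forward gives 2063-11-22.

2063-11-22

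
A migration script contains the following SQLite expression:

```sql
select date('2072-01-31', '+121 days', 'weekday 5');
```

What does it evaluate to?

2072-06-03

Applying '+121 days' to 2072-01-31: counting 121 days forward gives 2072-05-31.
`weekday 5` advances to the next Friday; 2072-05-31 is a Tuesday, so it moves forward to 2072-06-03.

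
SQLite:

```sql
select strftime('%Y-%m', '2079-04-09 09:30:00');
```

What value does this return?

`%Y-%m` extracts the year-month: 2079-04.

2079-04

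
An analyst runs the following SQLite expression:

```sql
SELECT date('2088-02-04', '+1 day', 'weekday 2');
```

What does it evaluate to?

2088-02-10

Advancing 1 more day within February lands on 2088-02-05.
`weekday 2` advances to the next Tuesday; 2088-02-05 is a Thursday, so it moves forward to 2088-02-10.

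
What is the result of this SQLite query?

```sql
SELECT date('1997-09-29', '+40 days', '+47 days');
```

1997-12-25

September 1997 has 30 days; 1 remain after the 29th, so 2 days reach 1997-10-01.
October 1997 has 31 days; 30 remain after the 1st, so 31 days reach 1997-11-01.
Advancing 7 more days within November lands on 1997-11-08.
Applying '+47 days' to 1997-11-08: counting 47 days forward gives 1997-12-25.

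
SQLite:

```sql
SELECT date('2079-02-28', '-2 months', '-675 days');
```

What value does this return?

2077-02-21

Adding -2 months to 2079-02-28 gives 2078-12-28.
Applying '-675 days' to 2078-12-28: counting 675 days back gives 2077-02-21.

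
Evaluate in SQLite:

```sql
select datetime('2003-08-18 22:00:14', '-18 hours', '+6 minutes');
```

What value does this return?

-18 hours from 2003-08-18 22:00:14 is 2003-08-18 04:00:14.
+6 minutes from 2003-08-18 04:00:14 is 2003-08-18 04:06:14.

2003-08-18 04:06:14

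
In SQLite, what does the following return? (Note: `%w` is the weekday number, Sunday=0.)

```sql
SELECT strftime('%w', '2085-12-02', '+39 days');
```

First apply '+39 days': 2085-12-02 → 2086-01-10.
2086-01-10 is a Thursday; with Sunday=0 that is 4.

4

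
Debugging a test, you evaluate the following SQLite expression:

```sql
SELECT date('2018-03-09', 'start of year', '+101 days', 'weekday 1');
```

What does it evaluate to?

`start of year` rewinds 2018-03-09 to 2018-01-01.
Applying '+101 days' to 2018-01-01: counting 101 days forward gives 2018-04-12.
`weekday 1` advances to the next Monday; 2018-04-12 is a Thursday, so it moves forward to 2018-04-16.

2018-04-16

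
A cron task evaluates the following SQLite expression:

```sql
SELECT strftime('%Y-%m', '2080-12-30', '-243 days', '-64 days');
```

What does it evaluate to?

2080-02

First apply '-243 days', '-64 days': 2080-12-30 → 2080-02-27.
`%Y-%m` extracts the year-month: 2080-02.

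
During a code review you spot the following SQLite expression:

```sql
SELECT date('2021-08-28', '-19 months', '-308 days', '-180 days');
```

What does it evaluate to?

Adding -19 months to 2021-08-28 gives 2020-01-28.
Applying '-308 days' to 2020-01-28: counting 308 days back gives 2019-03-26.
Applying '-180 days' to 2019-03-26: counting 180 days back gives 2018-09-27.

2018-09-27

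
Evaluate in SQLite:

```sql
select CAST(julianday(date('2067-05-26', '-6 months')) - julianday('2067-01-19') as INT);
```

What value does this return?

-54

Adding -6 months to 2067-05-26 gives 2066-11-26.
4 days remain in November 2066 after the 26th (30 − 26).
December 2066: 31 days.
Then 19 days into January 2067.
Total: 4 + 31 + 19 = 54.
The subtraction is earlier − later, so the result is −54 → -54.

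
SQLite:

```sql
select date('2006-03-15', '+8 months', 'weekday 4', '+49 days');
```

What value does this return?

Adding +8 months to 2006-03-15 gives 2006-11-15.
`weekday 4` advances to the next Thursday; 2006-11-15 is a Wednesday, so it moves forward to 2006-11-16.
Applying '+49 days' to 2006-11-16: counting 49 days forward gives 2007-01-04.

2007-01-04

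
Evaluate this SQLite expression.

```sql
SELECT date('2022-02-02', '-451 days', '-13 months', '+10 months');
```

Applying '-451 days' to 2022-02-02: counting 451 days back gives 2020-11-08.
Adding -13 months to 2020-11-08 gives 2019-10-08.
Adding +10 months to 2019-10-08 gives 2020-08-08.

2020-08-08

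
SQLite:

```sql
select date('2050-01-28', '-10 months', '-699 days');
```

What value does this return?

Adding -10 months to 2050-01-28 gives 2049-03-28.
Applying '-699 days' to 2049-03-28: counting 699 days back gives 2047-04-29.

2047-04-29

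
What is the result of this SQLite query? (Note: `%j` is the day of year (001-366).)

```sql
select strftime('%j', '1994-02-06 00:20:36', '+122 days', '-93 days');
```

First apply '+122 days', '-93 days': 1994-02-06 00:20:36 → 1994-03-07 00:20:36.
Day-of-year for 1994-03-07: days since 1994-01-01 inclusive = 66, zero-padded to 066.

066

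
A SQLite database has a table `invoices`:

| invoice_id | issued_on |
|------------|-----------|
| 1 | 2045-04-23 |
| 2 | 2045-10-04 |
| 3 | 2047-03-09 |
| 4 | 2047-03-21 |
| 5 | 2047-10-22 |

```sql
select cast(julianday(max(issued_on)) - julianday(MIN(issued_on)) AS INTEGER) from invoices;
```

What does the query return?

912

MIN = 2045-04-23, MAX = 2047-10-22.
7 days remain in April 2045 after the 23rd (30 − 23).
Full months from May 2045 through September 2047 contribute their day counts.
Then 22 days into October 2047.
Total: 7 + 31 + 30 + 31 + 31 + 30 + 31 + 30 + 31 + 31 + 28 + 31 + 30 + 31 + 30 + 31 + 31 + 30 + 31 + 30 + 31 + 31 + 28 + 31 + 30 + 31 + 30 + 31 + 31 + 30 + 22 = 912.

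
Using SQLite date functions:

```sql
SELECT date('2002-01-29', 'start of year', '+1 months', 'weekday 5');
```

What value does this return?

`start of year` rewinds 2002-01-29 to 2002-01-01.
Adding +1 month to 2002-01-01 gives 2002-02-01.
`weekday 5` advances to the next Friday; 2002-02-01 is already a Friday, so it stays at 2002-02-01.

2002-02-01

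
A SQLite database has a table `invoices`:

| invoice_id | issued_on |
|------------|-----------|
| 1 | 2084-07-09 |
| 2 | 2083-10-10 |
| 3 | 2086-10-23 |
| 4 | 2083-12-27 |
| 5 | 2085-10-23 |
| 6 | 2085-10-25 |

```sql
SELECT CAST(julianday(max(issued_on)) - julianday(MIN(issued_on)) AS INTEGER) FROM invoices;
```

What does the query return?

MIN = 2083-10-10, MAX = 2086-10-23.
21 days remain in October 2083 after the 10th (31 − 10).
Full months from November 2083 through September 2086 contribute their day counts.
Then 23 days into October 2086.
Total: 21 + 30 + 31 + 31 + 29 + 31 + 30 + 31 + 30 + 31 + 31 + 30 + 31 + 30 + 31 + 31 + 28 + 31 + 30 + 31 + 30 + 31 + 31 + 30 + 31 + 30 + 31 + 31 + 28 + 31 + 30 + 31 + 30 + 31 + 31 + 30 + 23 = 1109.

1109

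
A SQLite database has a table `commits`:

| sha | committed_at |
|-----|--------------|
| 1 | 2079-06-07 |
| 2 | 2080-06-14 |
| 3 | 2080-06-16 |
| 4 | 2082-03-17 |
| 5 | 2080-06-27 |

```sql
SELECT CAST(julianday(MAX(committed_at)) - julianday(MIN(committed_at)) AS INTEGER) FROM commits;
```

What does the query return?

MIN = 2079-06-07, MAX = 2082-03-17.
23 days remain in June 2079 after the 7th (30 − 7).
Full months from July 2079 through February 2082 contribute their day counts.
Then 17 days into March 2082.
Total: 23 + 31 + 31 + 30 + 31 + 30 + 31 + 31 + 29 + 31 + 30 + 31 + 30 + 31 + 31 + 30 + 31 + 30 + 31 + 31 + 28 + 31 + 30 + 31 + 30 + 31 + 31 + 30 + 31 + 30 + 31 + 31 + 28 + 17 = 1014.

1014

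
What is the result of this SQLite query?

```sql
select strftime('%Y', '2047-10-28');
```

`%Y` extracts the 4-digit year: 2047.

2047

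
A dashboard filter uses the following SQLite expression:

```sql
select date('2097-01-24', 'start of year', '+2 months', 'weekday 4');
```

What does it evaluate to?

`start of year` rewinds 2097-01-24 to 2097-01-01.
Adding +2 months to 2097-01-01 gives 2097-03-01.
`weekday 4` advances to the next Thursday; 2097-03-01 is a Friday, so it moves forward to 2097-03-07.

2097-03-07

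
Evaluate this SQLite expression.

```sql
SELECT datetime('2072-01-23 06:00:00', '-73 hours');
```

-73 hours from 2072-01-23 06:00:00 is 2072-01-20 05:00:00 (crosses midnight).

2072-01-20 05:00:00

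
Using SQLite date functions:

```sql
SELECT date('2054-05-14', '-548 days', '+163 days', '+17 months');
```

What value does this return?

2054-09-24

Applying '-548 days' to 2054-05-14: counting 548 days back gives 2052-11-12.
Applying '+163 days' to 2052-11-12: counting 163 days forward gives 2053-04-24.
Adding +17 months to 2053-04-24 gives 2054-09-24.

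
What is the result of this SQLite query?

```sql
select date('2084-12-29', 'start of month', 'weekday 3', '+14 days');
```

`start of month` rewinds 2084-12-29 to 2084-12-01.
`weekday 3` advances to the next Wednesday; 2084-12-01 is a Friday, so it moves forward to 2084-12-06.
Advancing 14 more days within December lands on 2084-12-20.

2084-12-20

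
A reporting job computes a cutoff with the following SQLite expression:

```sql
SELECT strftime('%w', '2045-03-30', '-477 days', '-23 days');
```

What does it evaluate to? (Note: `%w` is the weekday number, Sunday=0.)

First apply '-477 days', '-23 days': 2045-03-30 → 2043-11-16.
2043-11-16 is a Monday; with Sunday=0 that is 1.

1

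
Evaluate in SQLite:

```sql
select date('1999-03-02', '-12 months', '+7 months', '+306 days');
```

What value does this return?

1999-08-04

Adding -12 months to 1999-03-02 gives 1998-03-02.
Adding +7 months to 1998-03-02 gives 1998-10-02.
Applying '+306 days' to 1998-10-02: counting 306 days forward gives 1999-08-04.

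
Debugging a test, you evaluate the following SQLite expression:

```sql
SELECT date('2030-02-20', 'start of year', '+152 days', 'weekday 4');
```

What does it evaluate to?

`start of year` rewinds 2030-02-20 to 2030-01-01.
Applying '+152 days' to 2030-01-01: counting 152 days forward gives 2030-06-02.
`weekday 4` advances to the next Thursday; 2030-06-02 is a Sunday, so it moves forward to 2030-06-06.

2030-06-06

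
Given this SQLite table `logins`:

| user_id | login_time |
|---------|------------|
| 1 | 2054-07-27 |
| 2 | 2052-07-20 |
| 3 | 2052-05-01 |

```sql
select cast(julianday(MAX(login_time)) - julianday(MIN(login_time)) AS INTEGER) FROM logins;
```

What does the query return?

MIN = 2052-05-01, MAX = 2054-07-27.
30 days remain in May 2052 after the 1st (31 − 1).
Full months from June 2052 through June 2054 contribute their day counts.
Then 27 days into July 2054.
Total: 30 + 30 + 31 + 31 + 30 + 31 + 30 + 31 + 31 + 28 + 31 + 30 + 31 + 30 + 31 + 31 + 30 + 31 + 30 + 31 + 31 + 28 + 31 + 30 + 31 + 30 + 27 = 817.

817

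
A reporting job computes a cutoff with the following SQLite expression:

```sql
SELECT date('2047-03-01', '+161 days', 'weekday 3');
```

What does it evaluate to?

Applying '+161 days' to 2047-03-01: counting 161 days forward gives 2047-08-09.
`weekday 3` advances to the next Wednesday; 2047-08-09 is a Friday, so it moves forward to 2047-08-14.

2047-08-14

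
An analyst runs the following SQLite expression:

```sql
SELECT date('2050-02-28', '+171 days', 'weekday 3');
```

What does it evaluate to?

2050-08-24

Applying '+171 days' to 2050-02-28: counting 171 days forward gives 2050-08-18.
`weekday 3` advances to the next Wednesday; 2050-08-18 is a Thursday, so it moves forward to 2050-08-24.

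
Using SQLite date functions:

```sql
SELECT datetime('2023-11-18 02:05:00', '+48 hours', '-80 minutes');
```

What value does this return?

+48 hours from 2023-11-18 02:05:00 is 2023-11-20 02:05:00 (crosses midnight).
80 minutes = 1h 20m; -80 minutes from 2023-11-20 02:05:00 is 2023-11-20 00:45:00.

2023-11-20 00:45:00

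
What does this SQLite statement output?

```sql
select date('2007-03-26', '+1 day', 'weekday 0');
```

Advancing 1 more day within March lands on 2007-03-27.
`weekday 0` advances to the next Sunday; 2007-03-27 is a Tuesday, so it moves forward to 2007-04-01.

2007-04-01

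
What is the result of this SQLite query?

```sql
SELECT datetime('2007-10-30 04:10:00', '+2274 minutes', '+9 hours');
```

2007-11-01 03:04:00

2274 minutes = 37h 54m; +2274 minutes from 2007-10-30 04:10:00 is 2007-10-31 18:04:00 (crosses midnight).
+9 hours from 2007-10-31 18:04:00 is 2007-11-01 03:04:00 (crosses midnight).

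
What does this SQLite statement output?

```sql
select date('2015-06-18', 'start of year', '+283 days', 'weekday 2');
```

2015-10-13

`start of year` rewinds 2015-06-18 to 2015-01-01.
Applying '+283 days' to 2015-01-01: counting 283 days forward gives 2015-10-11.
`weekday 2` advances to the next Tuesday; 2015-10-11 is a Sunday, so it moves forward to 2015-10-13.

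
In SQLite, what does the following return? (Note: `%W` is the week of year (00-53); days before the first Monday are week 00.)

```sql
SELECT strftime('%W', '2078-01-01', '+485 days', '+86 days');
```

First apply '+485 days', '+86 days': 2078-01-01 → 2079-07-26.
2079-07-26 is a Wednesday. SQLite's %W counts Mondays since the year started; the result is 30.

30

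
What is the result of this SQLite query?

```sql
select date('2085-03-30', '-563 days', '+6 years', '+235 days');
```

2090-05-07

Applying '-563 days' to 2085-03-30: counting 563 days back gives 2083-09-14.
Adding +6 years to 2083-09-14 gives 2089-09-14.
Applying '+235 days' to 2089-09-14: counting 235 days forward gives 2090-05-07.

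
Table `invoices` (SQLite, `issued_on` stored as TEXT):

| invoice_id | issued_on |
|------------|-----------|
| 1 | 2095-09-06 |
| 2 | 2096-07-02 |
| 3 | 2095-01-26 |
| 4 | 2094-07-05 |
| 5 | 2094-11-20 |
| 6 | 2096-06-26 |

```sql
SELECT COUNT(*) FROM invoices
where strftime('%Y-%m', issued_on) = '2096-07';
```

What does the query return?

Rows with year-month 2096-07: 2096-07-02 → 1.

1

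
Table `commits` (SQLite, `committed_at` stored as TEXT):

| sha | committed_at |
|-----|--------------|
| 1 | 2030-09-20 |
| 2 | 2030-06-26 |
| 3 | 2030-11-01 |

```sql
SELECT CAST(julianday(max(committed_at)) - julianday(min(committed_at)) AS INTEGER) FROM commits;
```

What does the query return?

MIN = 2030-06-26, MAX = 2030-11-01.
4 days remain in June 2030 after the 26th (30 − 26).
July 2030: 31 days.
August 2030: 31 days.
September 2030: 30 days.
October 2030: 31 days.
Then 1 day into November 2030.
Total: 4 + 31 + 31 + 30 + 31 + 1 = 128.

128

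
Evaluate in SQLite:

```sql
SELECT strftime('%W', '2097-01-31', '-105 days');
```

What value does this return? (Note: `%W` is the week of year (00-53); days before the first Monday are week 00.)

42

First apply '-105 days': 2097-01-31 → 2096-10-18.
2096-10-18 is a Thursday. SQLite's %W counts Mondays since the year started; the result is 42.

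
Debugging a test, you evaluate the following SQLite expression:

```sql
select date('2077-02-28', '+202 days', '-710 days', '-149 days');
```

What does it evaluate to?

Applying '+202 days' to 2077-02-28: counting 202 days forward gives 2077-09-18.
Applying '-710 days' to 2077-09-18: counting 710 days back gives 2075-10-09.
Applying '-149 days' to 2075-10-09: counting 149 days back gives 2075-05-13.

2075-05-13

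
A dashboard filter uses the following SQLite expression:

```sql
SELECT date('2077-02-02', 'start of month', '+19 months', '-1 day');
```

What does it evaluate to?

2078-08-31

`start of month` rewinds 2077-02-02 to 2077-02-01.
Adding +19 months to 2077-02-01 gives 2078-09-01.
Going back 1 day from 2078-09-01 reaches 2078-08-31 (last day of August, 31 days).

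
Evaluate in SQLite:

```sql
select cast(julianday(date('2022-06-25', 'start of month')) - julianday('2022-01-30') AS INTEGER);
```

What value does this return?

`start of month` rewinds 2022-06-25 to 2022-06-01.
1 day remains in January 2022 after the 30th (31 − 30).
February 2022: 28 days.
March 2022: 31 days.
April 2022: 30 days.
May 2022: 31 days.
Then 1 day into June 2022.
Total: 1 + 28 + 31 + 30 + 31 + 1 = 122.

122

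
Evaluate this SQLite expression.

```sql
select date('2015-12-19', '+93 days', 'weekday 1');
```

Applying '+93 days' to 2015-12-19: counting 93 days forward gives 2016-03-21.
`weekday 1` advances to the next Monday; 2016-03-21 is already a Monday, so it stays at 2016-03-21.

2016-03-21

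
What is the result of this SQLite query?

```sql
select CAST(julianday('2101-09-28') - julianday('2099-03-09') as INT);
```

933

22 days remain in March 2099 after the 9th (31 − 9).
Full months from April 2099 through August 2101 contribute their day counts.
Then 28 days into September 2101.
Total: 22 + 30 + 31 + 30 + 31 + 31 + 30 + 31 + 30 + 31 + 31 + 28 + 31 + 30 + 31 + 30 + 31 + 31 + 30 + 31 + 30 + 31 + 31 + 28 + 31 + 30 + 31 + 30 + 31 + 31 + 28 = 933.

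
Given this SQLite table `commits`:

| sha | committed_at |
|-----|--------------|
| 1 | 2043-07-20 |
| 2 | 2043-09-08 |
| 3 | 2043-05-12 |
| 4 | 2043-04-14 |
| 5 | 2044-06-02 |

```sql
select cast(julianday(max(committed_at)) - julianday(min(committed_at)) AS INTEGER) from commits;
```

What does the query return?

MIN = 2043-04-14, MAX = 2044-06-02.
16 days remain in April 2043 after the 14th (30 − 14).
Full months from May 2043 through May 2044 contribute their day counts.
Then 2 days into June 2044.
Total: 16 + 31 + 30 + 31 + 31 + 30 + 31 + 30 + 31 + 31 + 29 + 31 + 30 + 31 + 2 = 415.

415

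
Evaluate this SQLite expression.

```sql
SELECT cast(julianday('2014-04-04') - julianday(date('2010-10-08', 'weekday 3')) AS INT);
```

`weekday 3` advances to the next Wednesday; 2010-10-08 is a Friday, so it moves forward to 2010-10-13.
18 days remain in October 2010 after the 13th (31 − 13).
Full months from November 2010 through March 2014 contribute their day counts.
Then 4 days into April 2014.
Total: 18 + 30 + 31 + 31 + 28 + 31 + 30 + 31 + 30 + 31 + 31 + 30 + 31 + 30 + 31 + 31 + 29 + 31 + 30 + 31 + 30 + 31 + 31 + 30 + 31 + 30 + 31 + 31 + 28 + 31 + 30 + 31 + 30 + 31 + 31 + 30 + 31 + 30 + 31 + 31 + 28 + 31 + 4 = 1269.

1269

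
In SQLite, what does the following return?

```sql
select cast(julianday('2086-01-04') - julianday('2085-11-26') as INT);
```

39

4 days remain in November 2085 after the 26th (30 − 26).
December 2085: 31 days.
Then 4 days into January 2086.
Total: 4 + 31 + 4 = 39.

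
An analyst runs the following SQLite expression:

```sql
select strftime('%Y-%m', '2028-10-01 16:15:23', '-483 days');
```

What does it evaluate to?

2027-06

First apply '-483 days': 2028-10-01 16:15:23 → 2027-06-06 16:15:23.
`%Y-%m` extracts the year-month: 2027-06.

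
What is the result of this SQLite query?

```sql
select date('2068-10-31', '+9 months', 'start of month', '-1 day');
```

2069-06-30

Adding +9 months to 2068-10-31 gives 2069-07-31.
`start of month` rewinds 2069-07-31 to 2069-07-01.
Going back 1 day from 2069-07-01 reaches 2069-06-30 (last day of June, 30 days).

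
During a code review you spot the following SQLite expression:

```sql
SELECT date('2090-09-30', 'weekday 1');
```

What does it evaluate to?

2090-10-02

`weekday 1` advances to the next Monday; 2090-09-30 is a Saturday, so it moves forward to 2090-10-02.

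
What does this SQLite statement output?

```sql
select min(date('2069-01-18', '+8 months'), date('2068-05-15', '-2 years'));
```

2066-05-15

date('2069-01-18', '+8 months') → 2069-09-18.
date('2068-05-15', '-2 years') → 2066-05-15.
Earlier of the two is 2066-05-15.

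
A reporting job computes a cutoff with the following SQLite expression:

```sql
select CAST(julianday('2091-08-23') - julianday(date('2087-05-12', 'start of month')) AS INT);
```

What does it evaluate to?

`start of month` rewinds 2087-05-12 to 2087-05-01.
30 days remain in May 2087 after the 1st (31 − 1).
Full months from June 2087 through July 2091 contribute their day counts.
Then 23 days into August 2091.
Total: 30 + 30 + 31 + 31 + 30 + 31 + 30 + 31 + 31 + 29 + 31 + 30 + 31 + 30 + 31 + 31 + 30 + 31 + 30 + 31 + 31 + 28 + 31 + 30 + 31 + 30 + 31 + 31 + 30 + 31 + 30 + 31 + 31 + 28 + 31 + 30 + 31 + 30 + 31 + 31 + 30 + 31 + 30 + 31 + 31 + 28 + 31 + 30 + 31 + 30 + 31 + 23 = 1575.

1575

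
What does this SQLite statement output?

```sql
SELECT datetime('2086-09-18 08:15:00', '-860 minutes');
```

860 minutes = 14h 20m; -860 minutes from 2086-09-18 08:15:00 is 2086-09-17 17:55:00 (crosses midnight).

2086-09-17 17:55:00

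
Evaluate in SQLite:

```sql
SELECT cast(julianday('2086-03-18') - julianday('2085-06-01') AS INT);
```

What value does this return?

29 days remain in June 2085 after the 1st (30 − 1).
Full months from July 2085 through February 2086 contribute their day counts.
Then 18 days into March 2086.
Total: 29 + 31 + 31 + 30 + 31 + 30 + 31 + 31 + 28 + 18 = 290.

290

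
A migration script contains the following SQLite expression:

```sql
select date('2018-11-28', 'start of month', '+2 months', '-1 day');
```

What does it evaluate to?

`start of month` rewinds 2018-11-28 to 2018-11-01.
Adding +2 months to 2018-11-01 gives 2019-01-01.
Going back 1 day from 2019-01-01 reaches 2018-12-31 (last day of December, 31 days).

2018-12-31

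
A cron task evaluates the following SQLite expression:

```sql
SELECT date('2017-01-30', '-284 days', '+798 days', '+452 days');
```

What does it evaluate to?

Applying '-284 days' to 2017-01-30: counting 284 days back gives 2016-04-21.
Applying '+798 days' to 2016-04-21: counting 798 days forward gives 2018-06-28.
Applying '+452 days' to 2018-06-28: counting 452 days forward gives 2019-09-23.

2019-09-23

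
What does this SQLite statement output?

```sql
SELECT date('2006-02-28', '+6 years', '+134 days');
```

2012-07-11

Adding +6 years to 2006-02-28 gives 2012-02-28.
Applying '+134 days' to 2012-02-28: counting 134 days forward gives 2012-07-11.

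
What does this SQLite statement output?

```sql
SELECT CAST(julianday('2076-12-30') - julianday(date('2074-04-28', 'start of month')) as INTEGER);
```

1004

`start of month` rewinds 2074-04-28 to 2074-04-01.
29 days remain in April 2074 after the 1st (30 − 1).
Full months from May 2074 through November 2076 contribute their day counts.
Then 30 days into December 2076.
Total: 29 + 31 + 30 + 31 + 31 + 30 + 31 + 30 + 31 + 31 + 28 + 31 + 30 + 31 + 30 + 31 + 31 + 30 + 31 + 30 + 31 + 31 + 29 + 31 + 30 + 31 + 30 + 31 + 31 + 30 + 31 + 30 + 30 = 1004.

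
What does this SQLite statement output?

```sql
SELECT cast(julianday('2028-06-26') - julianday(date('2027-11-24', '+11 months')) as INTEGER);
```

Adding +11 months to 2027-11-24 gives 2028-10-24.
4 days remain in June 2028 after the 26th (30 − 26).
July 2028: 31 days.
August 2028: 31 days.
September 2028: 30 days.
Then 24 days into October 2028.
Total: 4 + 31 + 31 + 30 + 24 = 120.
The subtraction is earlier − later, so the result is −120 → -120.

-120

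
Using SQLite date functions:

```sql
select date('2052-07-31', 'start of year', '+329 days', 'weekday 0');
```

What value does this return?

2052-12-01

`start of year` rewinds 2052-07-31 to 2052-01-01.
Applying '+329 days' to 2052-01-01: counting 329 days forward gives 2052-11-25.
`weekday 0` advances to the next Sunday; 2052-11-25 is a Monday, so it moves forward to 2052-12-01.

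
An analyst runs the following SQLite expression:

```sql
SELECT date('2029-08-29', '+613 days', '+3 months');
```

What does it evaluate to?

2031-08-04

Applying '+613 days' to 2029-08-29: counting 613 days forward gives 2031-05-04.
Adding +3 months to 2031-05-04 gives 2031-08-04.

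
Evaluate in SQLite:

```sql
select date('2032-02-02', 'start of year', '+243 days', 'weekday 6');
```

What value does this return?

`start of year` rewinds 2032-02-02 to 2032-01-01.
Applying '+243 days' to 2032-01-01: counting 243 days forward gives 2032-08-31.
`weekday 6` advances to the next Saturday; 2032-08-31 is a Tuesday, so it moves forward to 2032-09-04.

2032-09-04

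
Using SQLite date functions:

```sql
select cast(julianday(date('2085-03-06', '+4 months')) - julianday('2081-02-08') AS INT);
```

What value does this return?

Adding +4 months to 2085-03-06 gives 2085-07-06.
20 days remain in February 2081 after the 8th (28 − 8).
Full months from March 2081 through June 2085 contribute their day counts.
Then 6 days into July 2085.
Total: 20 + 31 + 30 + 31 + 30 + 31 + 31 + 30 + 31 + 30 + 31 + 31 + 28 + 31 + 30 + 31 + 30 + 31 + 31 + 30 + 31 + 30 + 31 + 31 + 28 + 31 + 30 + 31 + 30 + 31 + 31 + 30 + 31 + 30 + 31 + 31 + 29 + 31 + 30 + 31 + 30 + 31 + 31 + 30 + 31 + 30 + 31 + 31 + 28 + 31 + 30 + 31 + 30 + 6 = 1609.

1609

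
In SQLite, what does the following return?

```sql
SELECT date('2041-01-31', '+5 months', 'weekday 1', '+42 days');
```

Adding +5 months to 2041-01-31 targets 2041-06-31. June 2041 has only 30 days, so SQLite normalizes the 1-day overflow forward to 2041-07-01.
`weekday 1` advances to the next Monday; 2041-07-01 is already a Monday, so it stays at 2041-07-01.
Applying '+42 days' to 2041-07-01: counting 42 days forward gives 2041-08-12.

2041-08-12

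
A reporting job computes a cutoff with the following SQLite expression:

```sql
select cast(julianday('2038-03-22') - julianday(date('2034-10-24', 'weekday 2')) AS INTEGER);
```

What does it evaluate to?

`weekday 2` advances to the next Tuesday; 2034-10-24 is already a Tuesday, so it stays at 2034-10-24.
7 days remain in October 2034 after the 24th (31 − 24).
Full months from November 2034 through February 2038 contribute their day counts.
Then 22 days into March 2038.
Total: 7 + 30 + 31 + 31 + 28 + 31 + 30 + 31 + 30 + 31 + 31 + 30 + 31 + 30 + 31 + 31 + 29 + 31 + 30 + 31 + 30 + 31 + 31 + 30 + 31 + 30 + 31 + 31 + 28 + 31 + 30 + 31 + 30 + 31 + 31 + 30 + 31 + 30 + 31 + 31 + 28 + 22 = 1245.

1245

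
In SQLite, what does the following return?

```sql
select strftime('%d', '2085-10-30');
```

30

`%d` extracts the 2-digit day of month: 30.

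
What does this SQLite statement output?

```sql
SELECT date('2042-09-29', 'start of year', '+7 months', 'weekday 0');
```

`start of year` rewinds 2042-09-29 to 2042-01-01.
Adding +7 months to 2042-01-01 gives 2042-08-01.
`weekday 0` advances to the next Sunday; 2042-08-01 is a Friday, so it moves forward to 2042-08-03.

2042-08-03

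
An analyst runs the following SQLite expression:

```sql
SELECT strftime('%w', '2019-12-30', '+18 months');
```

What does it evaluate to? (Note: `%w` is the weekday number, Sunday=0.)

First apply '+18 months': 2019-12-30 → 2021-06-30.
2021-06-30 is a Wednesday; with Sunday=0 that is 3.

3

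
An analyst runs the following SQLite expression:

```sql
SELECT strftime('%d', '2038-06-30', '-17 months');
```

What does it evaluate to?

30

First apply '-17 months': 2038-06-30 → 2037-01-30.
`%d` extracts the 2-digit day of month: 30.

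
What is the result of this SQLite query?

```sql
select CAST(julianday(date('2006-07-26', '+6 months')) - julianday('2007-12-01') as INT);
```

Adding +6 months to 2006-07-26 gives 2007-01-26.
5 days remain in January 2007 after the 26th (31 − 26).
Full months from February 2007 through November 2007 contribute their day counts.
Then 1 day into December 2007.
Total: 5 + 28 + 31 + 30 + 31 + 30 + 31 + 31 + 30 + 31 + 30 + 1 = 309.
The subtraction is earlier − later, so the result is −309 → -309.

-309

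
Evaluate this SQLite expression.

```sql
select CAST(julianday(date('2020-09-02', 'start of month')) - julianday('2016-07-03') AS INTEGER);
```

`start of month` rewinds 2020-09-02 to 2020-09-01.
28 days remain in July 2016 after the 3rd (31 − 3).
Full months from August 2016 through August 2020 contribute their day counts.
Then 1 day into September 2020.
Total: 28 + 31 + 30 + 31 + 30 + 31 + 31 + 28 + 31 + 30 + 31 + 30 + 31 + 31 + 30 + 31 + 30 + 31 + 31 + 28 + 31 + 30 + 31 + 30 + 31 + 31 + 30 + 31 + 30 + 31 + 31 + 28 + 31 + 30 + 31 + 30 + 31 + 31 + 30 + 31 + 30 + 31 + 31 + 29 + 31 + 30 + 31 + 30 + 31 + 31 + 1 = 1521.

1521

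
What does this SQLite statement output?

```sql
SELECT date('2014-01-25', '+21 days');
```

2014-02-15

January 2014 has 31 days; 6 remain after the 25th, so 7 days reach 2014-02-01.
Advancing 14 more days within February lands on 2014-02-15.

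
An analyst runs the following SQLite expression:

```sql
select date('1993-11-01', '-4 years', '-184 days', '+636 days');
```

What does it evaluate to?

Adding -4 years to 1993-11-01 gives 1989-11-01.
Applying '-184 days' to 1989-11-01: counting 184 days back gives 1989-05-01.
Applying '+636 days' to 1989-05-01: counting 636 days forward gives 1991-01-27.

1991-01-27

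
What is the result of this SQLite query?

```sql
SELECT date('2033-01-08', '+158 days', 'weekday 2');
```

Applying '+158 days' to 2033-01-08: counting 158 days forward gives 2033-06-15.
`weekday 2` advances to the next Tuesday; 2033-06-15 is a Wednesday, so it moves forward to 2033-06-21.

2033-06-21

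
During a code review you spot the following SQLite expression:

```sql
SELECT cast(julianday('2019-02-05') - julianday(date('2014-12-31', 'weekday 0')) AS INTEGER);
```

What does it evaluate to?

1493

`weekday 0` advances to the next Sunday; 2014-12-31 is a Wednesday, so it moves forward to 2015-01-04.
27 days remain in January 2015 after the 4th (31 − 4).
Full months from February 2015 through January 2019 contribute their day counts.
Then 5 days into February 2019.
Total: 27 + 28 + 31 + 30 + 31 + 30 + 31 + 31 + 30 + 31 + 30 + 31 + 31 + 29 + 31 + 30 + 31 + 30 + 31 + 31 + 30 + 31 + 30 + 31 + 31 + 28 + 31 + 30 + 31 + 30 + 31 + 31 + 30 + 31 + 30 + 31 + 31 + 28 + 31 + 30 + 31 + 30 + 31 + 31 + 30 + 31 + 30 + 31 + 31 + 5 = 1493.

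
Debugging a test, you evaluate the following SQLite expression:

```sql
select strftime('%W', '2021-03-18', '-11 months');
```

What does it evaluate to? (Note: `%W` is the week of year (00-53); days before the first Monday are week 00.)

First apply '-11 months': 2021-03-18 → 2020-04-18.
2020-04-18 is a Saturday. SQLite's %W counts Mondays since the year started; the result is 15.

15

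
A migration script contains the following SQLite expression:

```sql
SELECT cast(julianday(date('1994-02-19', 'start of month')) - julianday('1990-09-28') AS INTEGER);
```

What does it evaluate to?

1222

`start of month` rewinds 1994-02-19 to 1994-02-01.
2 days remain in September 1990 after the 28th (30 − 28).
Full months from October 1990 through January 1994 contribute their day counts.
Then 1 day into February 1994.
Total: 2 + 31 + 30 + 31 + 31 + 28 + 31 + 30 + 31 + 30 + 31 + 31 + 30 + 31 + 30 + 31 + 31 + 29 + 31 + 30 + 31 + 30 + 31 + 31 + 30 + 31 + 30 + 31 + 31 + 28 + 31 + 30 + 31 + 30 + 31 + 31 + 30 + 31 + 30 + 31 + 31 + 1 = 1222.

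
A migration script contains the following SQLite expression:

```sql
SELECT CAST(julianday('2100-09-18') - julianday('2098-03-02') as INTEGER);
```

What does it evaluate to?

29 days remain in March 2098 after the 2nd (31 − 2).
Full months from April 2098 through August 2100 contribute their day counts.
Then 18 days into September 2100.
Total: 29 + 30 + 31 + 30 + 31 + 31 + 30 + 31 + 30 + 31 + 31 + 28 + 31 + 30 + 31 + 30 + 31 + 31 + 30 + 31 + 30 + 31 + 31 + 28 + 31 + 30 + 31 + 30 + 31 + 31 + 18 = 930.

930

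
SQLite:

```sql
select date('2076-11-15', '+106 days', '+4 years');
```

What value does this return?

2081-03-01

Applying '+106 days' to 2076-11-15: counting 106 days forward gives 2077-03-01.
Adding +4 years to 2077-03-01 gives 2081-03-01.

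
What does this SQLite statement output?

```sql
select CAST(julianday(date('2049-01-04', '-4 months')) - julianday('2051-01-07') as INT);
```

-855

Adding -4 months to 2049-01-04 gives 2048-09-04.
26 days remain in September 2048 after the 4th (30 − 4).
Full months from October 2048 through December 2050 contribute their day counts.
Then 7 days into January 2051.
Total: 26 + 31 + 30 + 31 + 31 + 28 + 31 + 30 + 31 + 30 + 31 + 31 + 30 + 31 + 30 + 31 + 31 + 28 + 31 + 30 + 31 + 30 + 31 + 31 + 30 + 31 + 30 + 31 + 7 = 855.
The subtraction is earlier − later, so the result is −855 → -855.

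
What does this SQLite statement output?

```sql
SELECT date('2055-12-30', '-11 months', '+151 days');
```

Adding -11 months to 2055-12-30 gives 2055-01-30.
Applying '+151 days' to 2055-01-30: counting 151 days forward gives 2055-06-30.

2055-06-30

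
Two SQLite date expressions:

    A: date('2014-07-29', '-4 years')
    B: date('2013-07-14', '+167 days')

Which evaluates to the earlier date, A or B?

A = 2010-07-29.
B = 2013-12-28.
A is earlier.

A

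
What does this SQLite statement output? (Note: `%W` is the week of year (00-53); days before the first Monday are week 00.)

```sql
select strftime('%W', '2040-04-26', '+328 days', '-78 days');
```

First apply '+328 days', '-78 days': 2040-04-26 → 2041-01-01.
2041-01-01 is a Tuesday. SQLite's %W counts Mondays since the year started; the result is 00.

00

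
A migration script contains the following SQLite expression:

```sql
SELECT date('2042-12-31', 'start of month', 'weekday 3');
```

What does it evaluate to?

2042-12-03

`start of month` rewinds 2042-12-31 to 2042-12-01.
`weekday 3` advances to the next Wednesday; 2042-12-01 is a Monday, so it moves forward to 2042-12-03.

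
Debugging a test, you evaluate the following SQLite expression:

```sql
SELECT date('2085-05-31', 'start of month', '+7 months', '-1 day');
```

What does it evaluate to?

2085-11-30

`start of month` rewinds 2085-05-31 to 2085-05-01.
Adding +7 months to 2085-05-01 gives 2085-12-01.
Going back 1 day from 2085-12-01 reaches 2085-11-30 (last day of November, 30 days).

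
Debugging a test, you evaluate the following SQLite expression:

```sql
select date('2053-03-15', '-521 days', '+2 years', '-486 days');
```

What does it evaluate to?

Applying '-521 days' to 2053-03-15: counting 521 days back gives 2051-10-11.
Adding +2 years to 2051-10-11 gives 2053-10-11.
Applying '-486 days' to 2053-10-11: counting 486 days back gives 2052-06-12.

2052-06-12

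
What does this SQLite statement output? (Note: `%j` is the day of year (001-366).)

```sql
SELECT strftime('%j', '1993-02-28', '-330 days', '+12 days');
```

First apply '-330 days', '+12 days': 1993-02-28 → 1992-04-16.
Day-of-year for 1992-04-16: days since 1992-01-01 inclusive = 107, zero-padded to 107.

107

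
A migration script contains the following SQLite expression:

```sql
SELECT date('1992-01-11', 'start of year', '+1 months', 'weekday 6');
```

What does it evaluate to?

`start of year` rewinds 1992-01-11 to 1992-01-01.
Adding +1 month to 1992-01-01 gives 1992-02-01.
`weekday 6` advances to the next Saturday; 1992-02-01 is already a Saturday, so it stays at 1992-02-01.

1992-02-01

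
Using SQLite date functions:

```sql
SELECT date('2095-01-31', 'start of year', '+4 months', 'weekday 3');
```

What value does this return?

2095-05-04

`start of year` rewinds 2095-01-31 to 2095-01-01.
Adding +4 months to 2095-01-01 gives 2095-05-01.
`weekday 3` advances to the next Wednesday; 2095-05-01 is a Sunday, so it moves forward to 2095-05-04.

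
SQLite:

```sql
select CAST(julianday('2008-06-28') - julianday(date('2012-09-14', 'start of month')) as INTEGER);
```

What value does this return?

-1526

`start of month` rewinds 2012-09-14 to 2012-09-01.
2 days remain in June 2008 after the 28th (30 − 28).
Full months from July 2008 through August 2012 contribute their day counts.
Then 1 day into September 2012.
Total: 2 + 31 + 31 + 30 + 31 + 30 + 31 + 31 + 28 + 31 + 30 + 31 + 30 + 31 + 31 + 30 + 31 + 30 + 31 + 31 + 28 + 31 + 30 + 31 + 30 + 31 + 31 + 30 + 31 + 30 + 31 + 31 + 28 + 31 + 30 + 31 + 30 + 31 + 31 + 30 + 31 + 30 + 31 + 31 + 29 + 31 + 30 + 31 + 30 + 31 + 31 + 1 = 1526.
The subtraction is earlier − later, so the result is −1526 → -1526.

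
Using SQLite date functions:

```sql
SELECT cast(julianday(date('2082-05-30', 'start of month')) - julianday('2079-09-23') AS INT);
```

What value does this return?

`start of month` rewinds 2082-05-30 to 2082-05-01.
7 days remain in September 2079 after the 23rd (30 − 23).
Full months from October 2079 through April 2082 contribute their day counts.
Then 1 day into May 2082.
Total: 7 + 31 + 30 + 31 + 31 + 29 + 31 + 30 + 31 + 30 + 31 + 31 + 30 + 31 + 30 + 31 + 31 + 28 + 31 + 30 + 31 + 30 + 31 + 31 + 30 + 31 + 30 + 31 + 31 + 28 + 31 + 30 + 1 = 951.

951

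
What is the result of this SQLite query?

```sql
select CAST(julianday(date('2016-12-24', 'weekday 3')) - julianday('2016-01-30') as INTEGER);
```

`weekday 3` advances to the next Wednesday; 2016-12-24 is a Saturday, so it moves forward to 2016-12-28.
1 day remains in January 2016 after the 30th (31 − 30).
Full months from February 2016 through November 2016 contribute their day counts.
Then 28 days into December 2016.
Total: 1 + 29 + 31 + 30 + 31 + 30 + 31 + 31 + 30 + 31 + 30 + 28 = 333.

333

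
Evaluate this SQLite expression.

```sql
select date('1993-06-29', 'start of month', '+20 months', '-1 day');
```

1995-01-31

`start of month` rewinds 1993-06-29 to 1993-06-01.
Adding +20 months to 1993-06-01 gives 1995-02-01.
Going back 1 day from 1995-02-01 reaches 1995-01-31 (last day of January, 31 days).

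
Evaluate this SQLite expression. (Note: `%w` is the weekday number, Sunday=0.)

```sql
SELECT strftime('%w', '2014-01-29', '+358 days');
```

First apply '+358 days': 2014-01-29 → 2015-01-22.
2015-01-22 is a Thursday; with Sunday=0 that is 4.

4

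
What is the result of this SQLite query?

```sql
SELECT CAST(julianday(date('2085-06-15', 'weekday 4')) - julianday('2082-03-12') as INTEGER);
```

1197

`weekday 4` advances to the next Thursday; 2085-06-15 is a Friday, so it moves forward to 2085-06-21.
19 days remain in March 2082 after the 12th (31 − 12).
Full months from April 2082 through May 2085 contribute their day counts.
Then 21 days into June 2085.
Total: 19 + 30 + 31 + 30 + 31 + 31 + 30 + 31 + 30 + 31 + 31 + 28 + 31 + 30 + 31 + 30 + 31 + 31 + 30 + 31 + 30 + 31 + 31 + 29 + 31 + 30 + 31 + 30 + 31 + 31 + 30 + 31 + 30 + 31 + 31 + 28 + 31 + 30 + 31 + 21 = 1197.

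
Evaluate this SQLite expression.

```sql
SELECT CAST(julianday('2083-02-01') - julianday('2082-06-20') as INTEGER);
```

226

10 days remain in June 2082 after the 20th (30 − 20).
Full months from July 2082 through January 2083 contribute their day counts.
Then 1 day into February 2083.
Total: 10 + 31 + 31 + 30 + 31 + 30 + 31 + 31 + 1 = 226.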